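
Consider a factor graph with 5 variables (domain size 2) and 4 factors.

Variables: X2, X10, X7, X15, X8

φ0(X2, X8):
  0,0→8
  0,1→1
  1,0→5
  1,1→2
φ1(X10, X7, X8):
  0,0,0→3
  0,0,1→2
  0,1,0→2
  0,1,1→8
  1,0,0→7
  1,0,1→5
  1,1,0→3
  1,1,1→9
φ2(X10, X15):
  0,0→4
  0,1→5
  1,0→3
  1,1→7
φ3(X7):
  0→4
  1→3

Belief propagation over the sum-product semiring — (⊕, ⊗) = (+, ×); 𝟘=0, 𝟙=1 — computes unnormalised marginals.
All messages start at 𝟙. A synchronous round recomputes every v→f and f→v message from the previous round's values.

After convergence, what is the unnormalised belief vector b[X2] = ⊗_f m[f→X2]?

init: all messages = 𝟙 over 2 values
r1 m[φ0→X2] = [9, 7]
r1 m[φ0→X8] = [13, 3]
r1 m[φ1→X10] = [15, 24]
r1 m[φ1→X7] = [17, 22]
r1 m[φ1→X8] = [15, 24]
r1 m[φ2→X10] = [9, 10]
r1 m[φ2→X15] = [7, 12]
r1 m[φ3→X7] = [4, 3]
r1 m[X2→φ0] = [1, 1]
r1 m[X10→φ1] = [1, 1]
r1 m[X10→φ2] = [1, 1]
r1 m[X7→φ1] = [1, 1]
r1 m[X7→φ3] = [1, 1]
r1 m[X15→φ2] = [1, 1]
r1 m[X8→φ0] = [1, 1]
r1 m[X8→φ1] = [1, 1]
r2 m[φ0→X2] = [9, 7]
r2 m[φ0→X8] = [13, 3]
r2 m[φ1→X10] = [15, 24]
r2 m[φ1→X7] = [17, 22]
r2 m[φ1→X8] = [15, 24]
r2 m[φ2→X10] = [9, 10]
r2 m[φ2→X15] = [7, 12]
r2 m[φ3→X7] = [4, 3]
r2 m[X2→φ0] = [1, 1]
r2 m[X10→φ1] = [9, 10]
r2 m[X10→φ2] = [15, 24]
r2 m[X7→φ1] = [4, 3]
r2 m[X7→φ3] = [17, 22]
r2 m[X15→φ2] = [1, 1]
r2 m[X8→φ0] = [15, 24]
r2 m[X8→φ1] = [13, 3]
r3 m[φ0→X2] = [144, 123]
r3 m[φ0→X8] = [13, 3]
r3 m[φ1→X10] = [330, 622]
r3 m[φ1→X7] = [1465, 1110]
r3 m[φ1→X8] = [532, 758]
r3 m[φ2→X10] = [9, 10]
r3 m[φ2→X15] = [132, 243]
r3 m[φ3→X7] = [4, 3]
r3 m[X2→φ0] = [1, 1]
r3 m[X10→φ1] = [9, 10]
r3 m[X10→φ2] = [15, 24]
r3 m[X7→φ1] = [4, 3]
r3 m[X7→φ3] = [17, 22]
r3 m[X15→φ2] = [1, 1]
r3 m[X8→φ0] = [15, 24]
r3 m[X8→φ1] = [13, 3]
r4 m[φ0→X2] = [144, 123]
r4 m[φ0→X8] = [13, 3]
r4 m[φ1→X10] = [330, 622]
r4 m[φ1→X7] = [1465, 1110]
r4 m[φ1→X8] = [532, 758]
r4 m[φ2→X10] = [9, 10]
r4 m[φ2→X15] = [132, 243]
r4 m[φ3→X7] = [4, 3]
r4 m[X2→φ0] = [1, 1]
r4 m[X10→φ1] = [9, 10]
r4 m[X10→φ2] = [330, 622]
r4 m[X7→φ1] = [4, 3]
r4 m[X7→φ3] = [1465, 1110]
r4 m[X15→φ2] = [1, 1]
r4 m[X8→φ0] = [532, 758]
r4 m[X8→φ1] = [13, 3]
r5 m[φ0→X2] = [5014, 4176]
r5 m[φ0→X8] = [13, 3]
r5 m[φ1→X10] = [330, 622]
r5 m[φ1→X7] = [1465, 1110]
r5 m[φ1→X8] = [532, 758]
r5 m[φ2→X10] = [9, 10]
r5 m[φ2→X15] = [3186, 6004]
r5 m[φ3→X7] = [4, 3]
r5 m[X2→φ0] = [1, 1]
r5 m[X10→φ1] = [9, 10]
r5 m[X10→φ2] = [330, 622]
r5 m[X7→φ1] = [4, 3]
r5 m[X7→φ3] = [1465, 1110]
r5 m[X15→φ2] = [1, 1]
r5 m[X8→φ0] = [532, 758]
r5 m[X8→φ1] = [13, 3]
r6 m[φ0→X2] = [5014, 4176]
r6 m[φ0→X8] = [13, 3]
r6 m[φ1→X10] = [330, 622]
r6 m[φ1→X7] = [1465, 1110]
r6 m[φ1→X8] = [532, 758]
r6 m[φ2→X10] = [9, 10]
r6 m[φ2→X15] = [3186, 6004]
r6 m[φ3→X7] = [4, 3]
r6 m[X2→φ0] = [1, 1]
r6 m[X10→φ1] = [9, 10]
r6 m[X10→φ2] = [330, 622]
r6 m[X7→φ1] = [4, 3]
r6 m[X7→φ3] = [1465, 1110]
r6 m[X15→φ2] = [1, 1]
r6 m[X8→φ0] = [532, 758]
r6 m[X8→φ1] = [13, 3]
fixed point reached at round 6
b[X2] = ⊗ incoming = [5014, 4176]

b[X2] = [5014, 4176]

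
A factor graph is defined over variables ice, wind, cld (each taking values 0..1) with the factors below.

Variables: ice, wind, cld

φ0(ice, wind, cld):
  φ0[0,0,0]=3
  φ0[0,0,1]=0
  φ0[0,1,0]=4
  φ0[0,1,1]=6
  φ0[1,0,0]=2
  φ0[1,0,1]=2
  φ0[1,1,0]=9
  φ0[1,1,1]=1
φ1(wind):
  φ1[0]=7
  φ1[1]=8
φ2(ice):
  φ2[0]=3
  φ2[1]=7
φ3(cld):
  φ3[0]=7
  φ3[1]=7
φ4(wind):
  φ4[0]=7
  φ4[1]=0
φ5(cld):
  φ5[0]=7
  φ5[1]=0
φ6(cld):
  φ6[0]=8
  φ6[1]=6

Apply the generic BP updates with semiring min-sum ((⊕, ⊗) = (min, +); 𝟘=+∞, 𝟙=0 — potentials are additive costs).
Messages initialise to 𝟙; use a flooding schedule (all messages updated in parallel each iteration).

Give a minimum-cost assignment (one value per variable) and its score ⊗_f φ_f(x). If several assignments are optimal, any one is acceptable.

init: all messages = 𝟙 over 2 values
r1 m[φ0→ice] = [0, 1]
r1 m[φ0→wind] = [0, 1]
r1 m[φ0→cld] = [2, 0]
r1 m[φ1→wind] = [7, 8]
r1 m[φ2→ice] = [3, 7]
r1 m[φ3→cld] = [7, 7]
r1 m[φ4→wind] = [7, 0]
r1 m[φ5→cld] = [7, 0]
r1 m[φ6→cld] = [8, 6]
r1 m[ice→φ0] = [0, 0]
r1 m[ice→φ2] = [0, 0]
r1 m[wind→φ0] = [0, 0]
r1 m[wind→φ1] = [0, 0]
r1 m[wind→φ4] = [0, 0]
r1 m[cld→φ0] = [0, 0]
r1 m[cld→φ3] = [0, 0]
r1 m[cld→φ5] = [0, 0]
r1 m[cld→φ6] = [0, 0]
r2 m[φ0→ice] = [0, 1]
r2 m[φ0→wind] = [0, 1]
r2 m[φ0→cld] = [2, 0]
r2 m[φ1→wind] = [7, 8]
r2 m[φ2→ice] = [3, 7]
r2 m[φ3→cld] = [7, 7]
r2 m[φ4→wind] = [7, 0]
r2 m[φ5→cld] = [7, 0]
r2 m[φ6→cld] = [8, 6]
r2 m[ice→φ0] = [3, 7]
r2 m[ice→φ2] = [0, 1]
r2 m[wind→φ0] = [14, 8]
r2 m[wind→φ1] = [7, 1]
r2 m[wind→φ4] = [7, 9]
r2 m[cld→φ0] = [22, 13]
r2 m[cld→φ3] = [17, 6]
r2 m[cld→φ5] = [17, 13]
r2 m[cld→φ6] = [16, 7]
r3 m[φ0→ice] = [27, 22]
r3 m[φ0→wind] = [16, 21]
r3 m[φ0→cld] = [15, 16]
r3 m[φ1→wind] = [7, 8]
r3 m[φ2→ice] = [3, 7]
r3 m[φ3→cld] = [7, 7]
r3 m[φ4→wind] = [7, 0]
r3 m[φ5→cld] = [7, 0]
r3 m[φ6→cld] = [8, 6]
r3 m[ice→φ0] = [3, 7]
r3 m[ice→φ2] = [0, 1]
r3 m[wind→φ0] = [14, 8]
r3 m[wind→φ1] = [7, 1]
r3 m[wind→φ4] = [7, 9]
r3 m[cld→φ0] = [22, 13]
r3 m[cld→φ3] = [17, 6]
r3 m[cld→φ5] = [17, 13]
r3 m[cld→φ6] = [16, 7]
r4 m[φ0→ice] = [27, 22]
r4 m[φ0→wind] = [16, 21]
r4 m[φ0→cld] = [15, 16]
r4 m[φ1→wind] = [7, 8]
r4 m[φ2→ice] = [3, 7]
r4 m[φ3→cld] = [7, 7]
r4 m[φ4→wind] = [7, 0]
r4 m[φ5→cld] = [7, 0]
r4 m[φ6→cld] = [8, 6]
r4 m[ice→φ0] = [3, 7]
r4 m[ice→φ2] = [27, 22]
r4 m[wind→φ0] = [14, 8]
r4 m[wind→φ1] = [23, 21]
r4 m[wind→φ4] = [23, 29]
r4 m[cld→φ0] = [22, 13]
r4 m[cld→φ3] = [30, 22]
r4 m[cld→φ5] = [30, 29]
r4 m[cld→φ6] = [29, 23]
r5 m[φ0→ice] = [27, 22]
r5 m[φ0→wind] = [16, 21]
r5 m[φ0→cld] = [15, 16]
r5 m[φ1→wind] = [7, 8]
r5 m[φ2→ice] = [3, 7]
r5 m[φ3→cld] = [7, 7]
r5 m[φ4→wind] = [7, 0]
r5 m[φ5→cld] = [7, 0]
r5 m[φ6→cld] = [8, 6]
r5 m[ice→φ0] = [3, 7]
r5 m[ice→φ2] = [27, 22]
r5 m[wind→φ0] = [14, 8]
r5 m[wind→φ1] = [23, 21]
r5 m[wind→φ4] = [23, 29]
r5 m[cld→φ0] = [22, 13]
r5 m[cld→φ3] = [30, 22]
r5 m[cld→φ5] = [30, 29]
r5 m[cld→φ6] = [29, 23]
fixed point reached at round 5
traceback from ice: (ice=1, wind=1, cld=1), score=29

assignment: (ice=1, wind=1, cld=1); score = 29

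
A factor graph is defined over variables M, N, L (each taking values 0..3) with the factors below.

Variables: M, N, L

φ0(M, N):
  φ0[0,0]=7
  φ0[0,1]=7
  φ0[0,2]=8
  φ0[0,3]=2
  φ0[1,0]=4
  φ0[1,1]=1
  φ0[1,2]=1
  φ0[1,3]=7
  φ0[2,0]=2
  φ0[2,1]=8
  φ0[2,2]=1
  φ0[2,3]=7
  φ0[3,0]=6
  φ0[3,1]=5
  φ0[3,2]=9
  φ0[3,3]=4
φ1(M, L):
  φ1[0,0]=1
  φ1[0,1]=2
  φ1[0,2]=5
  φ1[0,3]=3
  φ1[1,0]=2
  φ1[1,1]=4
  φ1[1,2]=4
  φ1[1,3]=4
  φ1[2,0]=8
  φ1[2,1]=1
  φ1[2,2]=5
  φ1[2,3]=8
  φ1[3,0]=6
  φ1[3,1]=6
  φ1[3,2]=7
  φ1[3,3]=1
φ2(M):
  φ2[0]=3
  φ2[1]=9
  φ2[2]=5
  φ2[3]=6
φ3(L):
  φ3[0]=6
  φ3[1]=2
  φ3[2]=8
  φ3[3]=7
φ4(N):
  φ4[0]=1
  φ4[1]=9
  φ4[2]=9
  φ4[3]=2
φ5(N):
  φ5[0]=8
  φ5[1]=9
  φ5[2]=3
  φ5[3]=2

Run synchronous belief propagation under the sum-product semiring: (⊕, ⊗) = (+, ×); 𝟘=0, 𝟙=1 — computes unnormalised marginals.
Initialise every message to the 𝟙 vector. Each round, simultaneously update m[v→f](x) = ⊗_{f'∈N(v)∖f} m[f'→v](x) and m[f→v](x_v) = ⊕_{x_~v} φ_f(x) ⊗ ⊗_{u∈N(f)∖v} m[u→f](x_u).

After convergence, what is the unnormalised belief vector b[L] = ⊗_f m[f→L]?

b[L] = [359742, 80714, 533056, 326921]

init: all messages = 𝟙 over 4 values
r1 m[φ0→M] = [24, 13, 18, 24]
r1 m[φ0→N] = [19, 21, 19, 20]
r1 m[φ1→M] = [11, 14, 22, 20]
r1 m[φ1→L] = [17, 13, 21, 16]
r1 m[φ2→M] = [3, 9, 5, 6]
r1 m[φ3→L] = [6, 2, 8, 7]
r1 m[φ4→N] = [1, 9, 9, 2]
r1 m[φ5→N] = [8, 9, 3, 2]
r1 m[M→φ0] = [1, 1, 1, 1]
r1 m[M→φ1] = [1, 1, 1, 1]
r1 m[M→φ2] = [1, 1, 1, 1]
r1 m[N→φ0] = [1, 1, 1, 1]
r1 m[N→φ4] = [1, 1, 1, 1]
r1 m[N→φ5] = [1, 1, 1, 1]
r1 m[L→φ1] = [1, 1, 1, 1]
r1 m[L→φ3] = [1, 1, 1, 1]
r2 m[φ0→M] = [24, 13, 18, 24]
r2 m[φ0→N] = [19, 21, 19, 20]
r2 m[φ1→M] = [11, 14, 22, 20]
r2 m[φ1→L] = [17, 13, 21, 16]
r2 m[φ2→M] = [3, 9, 5, 6]
r2 m[φ3→L] = [6, 2, 8, 7]
r2 m[φ4→N] = [1, 9, 9, 2]
r2 m[φ5→N] = [8, 9, 3, 2]
r2 m[M→φ0] = [33, 126, 110, 120]
r2 m[M→φ1] = [72, 117, 90, 144]
r2 m[M→φ2] = [264, 182, 396, 480]
r2 m[N→φ0] = [8, 81, 27, 4]
r2 m[N→φ4] = [152, 189, 57, 40]
r2 m[N→φ5] = [19, 189, 171, 40]
r2 m[L→φ1] = [6, 2, 8, 7]
r2 m[L→φ3] = [17, 13, 21, 16]
r3 m[φ0→M] = [847, 168, 719, 712]
r3 m[φ0→N] = [1675, 1837, 1580, 2198]
r3 m[φ1→M] = [71, 80, 146, 111]
r3 m[φ1→L] = [1890, 1566, 2286, 1548]
r3 m[φ2→M] = [3, 9, 5, 6]
r3 m[φ3→L] = [6, 2, 8, 7]
r3 m[φ4→N] = [1, 9, 9, 2]
r3 m[φ5→N] = [8, 9, 3, 2]
r3 m[M→φ0] = [33, 126, 110, 120]
r3 m[M→φ1] = [72, 117, 90, 144]
r3 m[M→φ2] = [264, 182, 396, 480]
r3 m[N→φ0] = [8, 81, 27, 4]
r3 m[N→φ4] = [152, 189, 57, 40]
r3 m[N→φ5] = [19, 189, 171, 40]
r3 m[L→φ1] = [6, 2, 8, 7]
r3 m[L→φ3] = [17, 13, 21, 16]
r4 m[φ0→M] = [847, 168, 719, 712]
r4 m[φ0→N] = [1675, 1837, 1580, 2198]
r4 m[φ1→M] = [71, 80, 146, 111]
r4 m[φ1→L] = [1890, 1566, 2286, 1548]
r4 m[φ2→M] = [3, 9, 5, 6]
r4 m[φ3→L] = [6, 2, 8, 7]
r4 m[φ4→N] = [1, 9, 9, 2]
r4 m[φ5→N] = [8, 9, 3, 2]
r4 m[M→φ0] = [213, 720, 730, 666]
r4 m[M→φ1] = [2541, 1512, 3595, 4272]
r4 m[M→φ2] = [60137, 13440, 104974, 79032]
r4 m[N→φ0] = [8, 81, 27, 4]
r4 m[N→φ4] = [13400, 16533, 4740, 4396]
r4 m[N→φ5] = [1675, 16533, 14220, 4396]
r4 m[L→φ1] = [6, 2, 8, 7]
r4 m[L→φ3] = [1890, 1566, 2286, 1548]
r5 m[φ0→M] = [847, 168, 719, 712]
r5 m[φ0→N] = [9827, 11381, 9148, 13240]
r5 m[φ1→M] = [71, 80, 146, 111]
r5 m[φ1→L] = [59957, 40357, 66632, 46703]
r5 m[φ2→M] = [3, 9, 5, 6]
r5 m[φ3→L] = [6, 2, 8, 7]
r5 m[φ4→N] = [1, 9, 9, 2]
r5 m[φ5→N] = [8, 9, 3, 2]
r5 m[M→φ0] = [213, 720, 730, 666]
r5 m[M→φ1] = [2541, 1512, 3595, 4272]
r5 m[M→φ2] = [60137, 13440, 104974, 79032]
r5 m[N→φ0] = [8, 81, 27, 4]
r5 m[N→φ4] = [13400, 16533, 4740, 4396]
r5 m[N→φ5] = [1675, 16533, 14220, 4396]
r5 m[L→φ1] = [6, 2, 8, 7]
r5 m[L→φ3] = [1890, 1566, 2286, 1548]
r6 m[φ0→M] = [847, 168, 719, 712]
r6 m[φ0→N] = [9827, 11381, 9148, 13240]
r6 m[φ1→M] = [71, 80, 146, 111]
r6 m[φ1→L] = [59957, 40357, 66632, 46703]
r6 m[φ2→M] = [3, 9, 5, 6]
r6 m[φ3→L] = [6, 2, 8, 7]
r6 m[φ4→N] = [1, 9, 9, 2]
r6 m[φ5→N] = [8, 9, 3, 2]
r6 m[M→φ0] = [213, 720, 730, 666]
r6 m[M→φ1] = [2541, 1512, 3595, 4272]
r6 m[M→φ2] = [60137, 13440, 104974, 79032]
r6 m[N→φ0] = [8, 81, 27, 4]
r6 m[N→φ4] = [78616, 102429, 27444, 26480]
r6 m[N→φ5] = [9827, 102429, 82332, 26480]
r6 m[L→φ1] = [6, 2, 8, 7]
r6 m[L→φ3] = [59957, 40357, 66632, 46703]
r7 m[φ0→M] = [847, 168, 719, 712]
r7 m[φ0→N] = [9827, 11381, 9148, 13240]
r7 m[φ1→M] = [71, 80, 146, 111]
r7 m[φ1→L] = [59957, 40357, 66632, 46703]
r7 m[φ2→M] = [3, 9, 5, 6]
r7 m[φ3→L] = [6, 2, 8, 7]
r7 m[φ4→N] = [1, 9, 9, 2]
r7 m[φ5→N] = [8, 9, 3, 2]
r7 m[M→φ0] = [213, 720, 730, 666]
r7 m[M→φ1] = [2541, 1512, 3595, 4272]
r7 m[M→φ2] = [60137, 13440, 104974, 79032]
r7 m[N→φ0] = [8, 81, 27, 4]
r7 m[N→φ4] = [78616, 102429, 27444, 26480]
r7 m[N→φ5] = [9827, 102429, 82332, 26480]
r7 m[L→φ1] = [6, 2, 8, 7]
r7 m[L→φ3] = [59957, 40357, 66632, 46703]
fixed point reached at round 7
b[L] = ⊗ incoming = [359742, 80714, 533056, 326921]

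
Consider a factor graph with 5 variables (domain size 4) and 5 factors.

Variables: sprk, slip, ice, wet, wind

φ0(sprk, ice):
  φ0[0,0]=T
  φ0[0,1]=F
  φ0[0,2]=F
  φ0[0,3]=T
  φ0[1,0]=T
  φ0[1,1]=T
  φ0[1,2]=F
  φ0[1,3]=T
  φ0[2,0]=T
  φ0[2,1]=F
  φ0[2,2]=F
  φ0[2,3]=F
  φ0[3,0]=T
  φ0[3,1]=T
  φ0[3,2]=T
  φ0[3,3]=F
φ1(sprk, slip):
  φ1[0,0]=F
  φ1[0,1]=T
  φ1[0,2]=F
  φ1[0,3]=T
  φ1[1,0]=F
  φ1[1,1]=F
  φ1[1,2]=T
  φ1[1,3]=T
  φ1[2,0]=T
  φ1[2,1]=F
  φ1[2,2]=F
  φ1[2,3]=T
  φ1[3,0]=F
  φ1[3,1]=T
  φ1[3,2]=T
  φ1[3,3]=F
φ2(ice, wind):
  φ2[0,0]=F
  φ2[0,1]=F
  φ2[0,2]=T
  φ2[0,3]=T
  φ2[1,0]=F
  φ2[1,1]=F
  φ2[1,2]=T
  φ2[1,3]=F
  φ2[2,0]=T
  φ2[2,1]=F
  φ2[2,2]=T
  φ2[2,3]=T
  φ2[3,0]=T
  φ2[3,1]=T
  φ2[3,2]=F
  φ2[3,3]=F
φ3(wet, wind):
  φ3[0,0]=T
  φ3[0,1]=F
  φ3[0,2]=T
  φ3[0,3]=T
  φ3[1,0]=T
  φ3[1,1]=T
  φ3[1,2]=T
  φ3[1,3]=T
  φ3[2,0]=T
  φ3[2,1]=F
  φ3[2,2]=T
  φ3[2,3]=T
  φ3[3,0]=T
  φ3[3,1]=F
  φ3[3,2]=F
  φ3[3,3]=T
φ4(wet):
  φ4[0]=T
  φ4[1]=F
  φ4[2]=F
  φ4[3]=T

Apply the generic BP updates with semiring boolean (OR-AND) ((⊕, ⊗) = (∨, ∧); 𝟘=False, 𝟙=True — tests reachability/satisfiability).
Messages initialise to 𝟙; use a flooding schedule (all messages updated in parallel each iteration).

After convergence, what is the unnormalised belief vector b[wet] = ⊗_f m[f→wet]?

init: all messages = 𝟙 over 4 values
r1 m[φ0→sprk] = [T, T, T, T]
r1 m[φ0→ice] = [T, T, T, T]
r1 m[φ1→sprk] = [T, T, T, T]
r1 m[φ1→slip] = [T, T, T, T]
r1 m[φ2→ice] = [T, T, T, T]
r1 m[φ2→wind] = [T, T, T, T]
r1 m[φ3→wet] = [T, T, T, T]
r1 m[φ3→wind] = [T, T, T, T]
r1 m[φ4→wet] = [T, F, F, T]
r1 m[sprk→φ0] = [T, T, T, T]
r1 m[sprk→φ1] = [T, T, T, T]
r1 m[slip→φ1] = [T, T, T, T]
r1 m[ice→φ0] = [T, T, T, T]
r1 m[ice→φ2] = [T, T, T, T]
r1 m[wet→φ3] = [T, T, T, T]
r1 m[wet→φ4] = [T, T, T, T]
r1 m[wind→φ2] = [T, T, T, T]
r1 m[wind→φ3] = [T, T, T, T]
r2 m[φ0→sprk] = [T, T, T, T]
r2 m[φ0→ice] = [T, T, T, T]
r2 m[φ1→sprk] = [T, T, T, T]
r2 m[φ1→slip] = [T, T, T, T]
r2 m[φ2→ice] = [T, T, T, T]
r2 m[φ2→wind] = [T, T, T, T]
r2 m[φ3→wet] = [T, T, T, T]
r2 m[φ3→wind] = [T, T, T, T]
r2 m[φ4→wet] = [T, F, F, T]
r2 m[sprk→φ0] = [T, T, T, T]
r2 m[sprk→φ1] = [T, T, T, T]
r2 m[slip→φ1] = [T, T, T, T]
r2 m[ice→φ0] = [T, T, T, T]
r2 m[ice→φ2] = [T, T, T, T]
r2 m[wet→φ3] = [T, F, F, T]
r2 m[wet→φ4] = [T, T, T, T]
r2 m[wind→φ2] = [T, T, T, T]
r2 m[wind→φ3] = [T, T, T, T]
r3 m[φ0→sprk] = [T, T, T, T]
r3 m[φ0→ice] = [T, T, T, T]
r3 m[φ1→sprk] = [T, T, T, T]
r3 m[φ1→slip] = [T, T, T, T]
r3 m[φ2→ice] = [T, T, T, T]
r3 m[φ2→wind] = [T, T, T, T]
r3 m[φ3→wet] = [T, T, T, T]
r3 m[φ3→wind] = [T, F, T, T]
r3 m[φ4→wet] = [T, F, F, T]
r3 m[sprk→φ0] = [T, T, T, T]
r3 m[sprk→φ1] = [T, T, T, T]
r3 m[slip→φ1] = [T, T, T, T]
r3 m[ice→φ0] = [T, T, T, T]
r3 m[ice→φ2] = [T, T, T, T]
r3 m[wet→φ3] = [T, F, F, T]
r3 m[wet→φ4] = [T, T, T, T]
r3 m[wind→φ2] = [T, T, T, T]
r3 m[wind→φ3] = [T, T, T, T]
r4 m[φ0→sprk] = [T, T, T, T]
r4 m[φ0→ice] = [T, T, T, T]
r4 m[φ1→sprk] = [T, T, T, T]
r4 m[φ1→slip] = [T, T, T, T]
r4 m[φ2→ice] = [T, T, T, T]
r4 m[φ2→wind] = [T, T, T, T]
r4 m[φ3→wet] = [T, T, T, T]
r4 m[φ3→wind] = [T, F, T, T]
r4 m[φ4→wet] = [T, F, F, T]
r4 m[sprk→φ0] = [T, T, T, T]
r4 m[sprk→φ1] = [T, T, T, T]
r4 m[slip→φ1] = [T, T, T, T]
r4 m[ice→φ0] = [T, T, T, T]
r4 m[ice→φ2] = [T, T, T, T]
r4 m[wet→φ3] = [T, F, F, T]
r4 m[wet→φ4] = [T, T, T, T]
r4 m[wind→φ2] = [T, F, T, T]
r4 m[wind→φ3] = [T, T, T, T]
r5 m[φ0→sprk] = [T, T, T, T]
r5 m[φ0→ice] = [T, T, T, T]
r5 m[φ1→sprk] = [T, T, T, T]
r5 m[φ1→slip] = [T, T, T, T]
r5 m[φ2→ice] = [T, T, T, T]
r5 m[φ2→wind] = [T, T, T, T]
r5 m[φ3→wet] = [T, T, T, T]
r5 m[φ3→wind] = [T, F, T, T]
r5 m[φ4→wet] = [T, F, F, T]
r5 m[sprk→φ0] = [T, T, T, T]
r5 m[sprk→φ1] = [T, T, T, T]
r5 m[slip→φ1] = [T, T, T, T]
r5 m[ice→φ0] = [T, T, T, T]
r5 m[ice→φ2] = [T, T, T, T]
r5 m[wet→φ3] = [T, F, F, T]
r5 m[wet→φ4] = [T, T, T, T]
r5 m[wind→φ2] = [T, F, T, T]
r5 m[wind→φ3] = [T, T, T, T]
fixed point reached at round 5
b[wet] = ⊗ incoming = [T, F, F, T]

b[wet] = [T, F, F, T]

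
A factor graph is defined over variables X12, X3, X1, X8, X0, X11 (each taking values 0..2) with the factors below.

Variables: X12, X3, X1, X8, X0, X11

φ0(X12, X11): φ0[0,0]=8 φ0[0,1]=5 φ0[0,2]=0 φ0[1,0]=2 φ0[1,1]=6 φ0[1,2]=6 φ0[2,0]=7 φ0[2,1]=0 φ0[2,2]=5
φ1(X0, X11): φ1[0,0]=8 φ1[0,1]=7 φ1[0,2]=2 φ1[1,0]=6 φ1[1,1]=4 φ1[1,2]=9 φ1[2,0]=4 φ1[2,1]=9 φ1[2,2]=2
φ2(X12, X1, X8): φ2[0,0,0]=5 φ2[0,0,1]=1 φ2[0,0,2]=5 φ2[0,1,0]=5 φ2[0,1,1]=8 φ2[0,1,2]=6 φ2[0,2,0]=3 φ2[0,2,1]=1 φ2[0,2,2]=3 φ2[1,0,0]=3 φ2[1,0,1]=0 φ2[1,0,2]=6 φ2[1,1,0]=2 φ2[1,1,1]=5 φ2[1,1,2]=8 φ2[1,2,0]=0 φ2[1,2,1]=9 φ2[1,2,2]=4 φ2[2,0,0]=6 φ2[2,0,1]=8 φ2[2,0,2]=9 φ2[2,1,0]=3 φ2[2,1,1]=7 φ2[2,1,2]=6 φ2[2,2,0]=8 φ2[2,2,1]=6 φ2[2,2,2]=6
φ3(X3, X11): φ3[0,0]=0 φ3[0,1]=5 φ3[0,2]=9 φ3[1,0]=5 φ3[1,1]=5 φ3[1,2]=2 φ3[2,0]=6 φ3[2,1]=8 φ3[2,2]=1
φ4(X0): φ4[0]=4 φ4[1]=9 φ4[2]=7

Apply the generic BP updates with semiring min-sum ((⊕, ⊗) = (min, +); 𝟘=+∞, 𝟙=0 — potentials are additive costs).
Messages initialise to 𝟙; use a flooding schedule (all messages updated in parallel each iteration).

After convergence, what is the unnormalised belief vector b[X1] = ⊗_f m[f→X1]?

init: all messages = 𝟙 over 3 values
r1 m[φ0→X12] = [0, 2, 0]
r1 m[φ0→X11] = [2, 0, 0]
r1 m[φ1→X0] = [2, 4, 2]
r1 m[φ1→X11] = [4, 4, 2]
r1 m[φ2→X12] = [1, 0, 3]
r1 m[φ2→X1] = [0, 2, 0]
r1 m[φ2→X8] = [0, 0, 3]
r1 m[φ3→X3] = [0, 2, 1]
r1 m[φ3→X11] = [0, 5, 1]
r1 m[φ4→X0] = [4, 9, 7]
r1 m[X12→φ0] = [0, 0, 0]
r1 m[X12→φ2] = [0, 0, 0]
r1 m[X3→φ3] = [0, 0, 0]
r1 m[X1→φ2] = [0, 0, 0]
r1 m[X8→φ2] = [0, 0, 0]
r1 m[X0→φ1] = [0, 0, 0]
r1 m[X0→φ4] = [0, 0, 0]
r1 m[X11→φ0] = [0, 0, 0]
r1 m[X11→φ1] = [0, 0, 0]
r1 m[X11→φ3] = [0, 0, 0]
r2 m[φ0→X12] = [0, 2, 0]
r2 m[φ0→X11] = [2, 0, 0]
r2 m[φ1→X0] = [2, 4, 2]
r2 m[φ1→X11] = [4, 4, 2]
r2 m[φ2→X12] = [1, 0, 3]
r2 m[φ2→X1] = [0, 2, 0]
r2 m[φ2→X8] = [0, 0, 3]
r2 m[φ3→X3] = [0, 2, 1]
r2 m[φ3→X11] = [0, 5, 1]
r2 m[φ4→X0] = [4, 9, 7]
r2 m[X12→φ0] = [1, 0, 3]
r2 m[X12→φ2] = [0, 2, 0]
r2 m[X3→φ3] = [0, 0, 0]
r2 m[X1→φ2] = [0, 0, 0]
r2 m[X8→φ2] = [0, 0, 0]
r2 m[X0→φ1] = [4, 9, 7]
r2 m[X0→φ4] = [2, 4, 2]
r2 m[X11→φ0] = [4, 9, 3]
r2 m[X11→φ1] = [2, 5, 1]
r2 m[X11→φ3] = [6, 4, 2]
r3 m[φ0→X12] = [3, 6, 8]
r3 m[φ0→X11] = [2, 3, 1]
r3 m[φ1→X0] = [3, 8, 3]
r3 m[φ1→X11] = [11, 11, 6]
r3 m[φ2→X12] = [1, 0, 3]
r3 m[φ2→X1] = [1, 3, 1]
r3 m[φ2→X8] = [2, 1, 3]
r3 m[φ3→X3] = [6, 4, 3]
r3 m[φ3→X11] = [0, 5, 1]
r3 m[φ4→X0] = [4, 9, 7]
r3 m[X12→φ0] = [1, 0, 3]
r3 m[X12→φ2] = [0, 2, 0]
r3 m[X3→φ3] = [0, 0, 0]
r3 m[X1→φ2] = [0, 0, 0]
r3 m[X8→φ2] = [0, 0, 0]
r3 m[X0→φ1] = [4, 9, 7]
r3 m[X0→φ4] = [2, 4, 2]
r3 m[X11→φ0] = [4, 9, 3]
r3 m[X11→φ1] = [2, 5, 1]
r3 m[X11→φ3] = [6, 4, 2]
r4 m[φ0→X12] = [3, 6, 8]
r4 m[φ0→X11] = [2, 3, 1]
r4 m[φ1→X0] = [3, 8, 3]
r4 m[φ1→X11] = [11, 11, 6]
r4 m[φ2→X12] = [1, 0, 3]
r4 m[φ2→X1] = [1, 3, 1]
r4 m[φ2→X8] = [2, 1, 3]
r4 m[φ3→X3] = [6, 4, 3]
r4 m[φ3→X11] = [0, 5, 1]
r4 m[φ4→X0] = [4, 9, 7]
r4 m[X12→φ0] = [1, 0, 3]
r4 m[X12→φ2] = [3, 6, 8]
r4 m[X3→φ3] = [0, 0, 0]
r4 m[X1→φ2] = [0, 0, 0]
r4 m[X8→φ2] = [0, 0, 0]
r4 m[X0→φ1] = [4, 9, 7]
r4 m[X0→φ4] = [3, 8, 3]
r4 m[X11→φ0] = [11, 16, 7]
r4 m[X11→φ1] = [2, 8, 2]
r4 m[X11→φ3] = [13, 14, 7]
r5 m[φ0→X12] = [7, 13, 12]
r5 m[φ0→X11] = [2, 3, 1]
r5 m[φ1→X0] = [4, 8, 4]
r5 m[φ1→X11] = [11, 11, 6]
r5 m[φ2→X12] = [1, 0, 3]
r5 m[φ2→X1] = [4, 8, 4]
r5 m[φ2→X8] = [6, 4, 6]
r5 m[φ3→X3] = [13, 9, 8]
r5 m[φ3→X11] = [0, 5, 1]
r5 m[φ4→X0] = [4, 9, 7]
r5 m[X12→φ0] = [1, 0, 3]
r5 m[X12→φ2] = [3, 6, 8]
r5 m[X3→φ3] = [0, 0, 0]
r5 m[X1→φ2] = [0, 0, 0]
r5 m[X8→φ2] = [0, 0, 0]
r5 m[X0→φ1] = [4, 9, 7]
r5 m[X0→φ4] = [3, 8, 3]
r5 m[X11→φ0] = [11, 16, 7]
r5 m[X11→φ1] = [2, 8, 2]
r5 m[X11→φ3] = [13, 14, 7]
r6 m[φ0→X12] = [7, 13, 12]
r6 m[φ0→X11] = [2, 3, 1]
r6 m[φ1→X0] = [4, 8, 4]
r6 m[φ1→X11] = [11, 11, 6]
r6 m[φ2→X12] = [1, 0, 3]
r6 m[φ2→X1] = [4, 8, 4]
r6 m[φ2→X8] = [6, 4, 6]
r6 m[φ3→X3] = [13, 9, 8]
r6 m[φ3→X11] = [0, 5, 1]
r6 m[φ4→X0] = [4, 9, 7]
r6 m[X12→φ0] = [1, 0, 3]
r6 m[X12→φ2] = [7, 13, 12]
r6 m[X3→φ3] = [0, 0, 0]
r6 m[X1→φ2] = [0, 0, 0]
r6 m[X8→φ2] = [0, 0, 0]
r6 m[X0→φ1] = [4, 9, 7]
r6 m[X0→φ4] = [4, 8, 4]
r6 m[X11→φ0] = [11, 16, 7]
r6 m[X11→φ1] = [2, 8, 2]
r6 m[X11→φ3] = [13, 14, 7]
r7 m[φ0→X12] = [7, 13, 12]
r7 m[φ0→X11] = [2, 3, 1]
r7 m[φ1→X0] = [4, 8, 4]
r7 m[φ1→X11] = [11, 11, 6]
r7 m[φ2→X12] = [1, 0, 3]
r7 m[φ2→X1] = [8, 12, 8]
r7 m[φ2→X8] = [10, 8, 10]
r7 m[φ3→X3] = [13, 9, 8]
r7 m[φ3→X11] = [0, 5, 1]
r7 m[φ4→X0] = [4, 9, 7]
r7 m[X12→φ0] = [1, 0, 3]
r7 m[X12→φ2] = [7, 13, 12]
r7 m[X3→φ3] = [0, 0, 0]
r7 m[X1→φ2] = [0, 0, 0]
r7 m[X8→φ2] = [0, 0, 0]
r7 m[X0→φ1] = [4, 9, 7]
r7 m[X0→φ4] = [4, 8, 4]
r7 m[X11→φ0] = [11, 16, 7]
r7 m[X11→φ1] = [2, 8, 2]
r7 m[X11→φ3] = [13, 14, 7]
r8 m[φ0→X12] = [7, 13, 12]
r8 m[φ0→X11] = [2, 3, 1]
r8 m[φ1→X0] = [4, 8, 4]
r8 m[φ1→X11] = [11, 11, 6]
r8 m[φ2→X12] = [1, 0, 3]
r8 m[φ2→X1] = [8, 12, 8]
r8 m[φ2→X8] = [10, 8, 10]
r8 m[φ3→X3] = [13, 9, 8]
r8 m[φ3→X11] = [0, 5, 1]
r8 m[φ4→X0] = [4, 9, 7]
r8 m[X12→φ0] = [1, 0, 3]
r8 m[X12→φ2] = [7, 13, 12]
r8 m[X3→φ3] = [0, 0, 0]
r8 m[X1→φ2] = [0, 0, 0]
r8 m[X8→φ2] = [0, 0, 0]
r8 m[X0→φ1] = [4, 9, 7]
r8 m[X0→φ4] = [4, 8, 4]
r8 m[X11→φ0] = [11, 16, 7]
r8 m[X11→φ1] = [2, 8, 2]
r8 m[X11→φ3] = [13, 14, 7]
fixed point reached at round 8
b[X1] = ⊗ incoming = [8, 12, 8]

b[X1] = [8, 12, 8]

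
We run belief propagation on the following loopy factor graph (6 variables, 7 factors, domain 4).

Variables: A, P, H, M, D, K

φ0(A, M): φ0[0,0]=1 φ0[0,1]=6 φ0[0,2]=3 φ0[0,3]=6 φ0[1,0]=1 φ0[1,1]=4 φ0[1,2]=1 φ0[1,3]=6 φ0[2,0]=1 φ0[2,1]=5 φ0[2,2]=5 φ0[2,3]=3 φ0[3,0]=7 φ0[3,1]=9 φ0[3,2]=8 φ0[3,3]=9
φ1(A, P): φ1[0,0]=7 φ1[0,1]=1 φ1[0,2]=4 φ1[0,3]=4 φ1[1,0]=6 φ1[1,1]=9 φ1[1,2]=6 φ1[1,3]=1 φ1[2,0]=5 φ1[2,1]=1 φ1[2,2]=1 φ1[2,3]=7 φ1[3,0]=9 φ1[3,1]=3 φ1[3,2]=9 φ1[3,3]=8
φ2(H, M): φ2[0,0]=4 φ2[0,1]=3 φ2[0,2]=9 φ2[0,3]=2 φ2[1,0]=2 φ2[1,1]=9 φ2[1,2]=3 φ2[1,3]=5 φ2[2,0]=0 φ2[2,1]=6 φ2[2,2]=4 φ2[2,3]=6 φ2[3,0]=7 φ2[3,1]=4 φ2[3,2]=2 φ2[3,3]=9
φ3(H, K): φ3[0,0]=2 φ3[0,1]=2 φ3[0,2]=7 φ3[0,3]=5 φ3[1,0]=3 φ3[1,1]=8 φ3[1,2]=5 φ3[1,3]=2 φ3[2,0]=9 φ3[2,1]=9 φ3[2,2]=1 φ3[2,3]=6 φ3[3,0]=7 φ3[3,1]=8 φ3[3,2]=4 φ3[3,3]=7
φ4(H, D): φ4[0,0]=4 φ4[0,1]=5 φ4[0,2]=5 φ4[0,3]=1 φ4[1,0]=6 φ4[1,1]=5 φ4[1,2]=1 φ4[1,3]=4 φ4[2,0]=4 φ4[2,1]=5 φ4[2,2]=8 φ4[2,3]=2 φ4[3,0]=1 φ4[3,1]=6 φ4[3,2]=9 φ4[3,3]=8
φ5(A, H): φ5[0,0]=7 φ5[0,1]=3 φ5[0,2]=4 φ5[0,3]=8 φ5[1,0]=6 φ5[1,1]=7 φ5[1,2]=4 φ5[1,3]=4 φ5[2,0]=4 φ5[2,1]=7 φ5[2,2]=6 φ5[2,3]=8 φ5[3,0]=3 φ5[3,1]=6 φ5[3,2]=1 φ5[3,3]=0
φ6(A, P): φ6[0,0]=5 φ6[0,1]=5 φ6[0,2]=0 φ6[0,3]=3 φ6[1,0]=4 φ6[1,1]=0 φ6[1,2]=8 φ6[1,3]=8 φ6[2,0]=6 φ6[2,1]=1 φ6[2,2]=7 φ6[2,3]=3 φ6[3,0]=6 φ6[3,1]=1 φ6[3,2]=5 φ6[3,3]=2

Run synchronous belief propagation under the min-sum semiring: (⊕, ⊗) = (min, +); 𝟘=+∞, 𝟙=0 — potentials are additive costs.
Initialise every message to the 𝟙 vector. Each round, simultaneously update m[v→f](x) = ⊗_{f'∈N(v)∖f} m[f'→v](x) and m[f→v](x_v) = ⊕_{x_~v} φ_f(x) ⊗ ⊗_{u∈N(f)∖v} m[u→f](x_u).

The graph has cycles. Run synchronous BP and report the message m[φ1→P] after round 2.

message @ round 2 = [5, 1, 1, 1]

init: all messages = 𝟙 over 4 values
r1 m[φ0→A] = [1, 1, 1, 7]
r1 m[φ0→M] = [1, 4, 1, 3]
r1 m[φ1→A] = [1, 1, 1, 3]
r1 m[φ1→P] = [5, 1, 1, 1]
r1 m[φ2→H] = [2, 2, 0, 2]
r1 m[φ2→M] = [0, 3, 2, 2]
r1 m[φ3→H] = [2, 2, 1, 4]
r1 m[φ3→K] = [2, 2, 1, 2]
r1 m[φ4→H] = [1, 1, 2, 1]
r1 m[φ4→D] = [1, 5, 1, 1]
r1 m[φ5→A] = [3, 4, 4, 0]
r1 m[φ5→H] = [3, 3, 1, 0]
r1 m[φ6→A] = [0, 0, 1, 1]
r1 m[φ6→P] = [4, 0, 0, 2]
r1 m[A→φ0] = [0, 0, 0, 0]
r1 m[A→φ1] = [0, 0, 0, 0]
r1 m[A→φ5] = [0, 0, 0, 0]
r1 m[A→φ6] = [0, 0, 0, 0]
r1 m[P→φ1] = [0, 0, 0, 0]
r1 m[P→φ6] = [0, 0, 0, 0]
r1 m[H→φ2] = [0, 0, 0, 0]
r1 m[H→φ3] = [0, 0, 0, 0]
r1 m[H→φ4] = [0, 0, 0, 0]
r1 m[H→φ5] = [0, 0, 0, 0]
r1 m[M→φ0] = [0, 0, 0, 0]
r1 m[M→φ2] = [0, 0, 0, 0]
r1 m[D→φ4] = [0, 0, 0, 0]
r1 m[K→φ3] = [0, 0, 0, 0]
r2 m[φ0→A] = [1, 1, 1, 7]
r2 m[φ0→M] = [1, 4, 1, 3]
r2 m[φ1→A] = [1, 1, 1, 3]
r2 m[φ1→P] = [5, 1, 1, 1]
r2 m[φ2→H] = [2, 2, 0, 2]
r2 m[φ2→M] = [0, 3, 2, 2]
r2 m[φ3→H] = [2, 2, 1, 4]
r2 m[φ3→K] = [2, 2, 1, 2]
r2 m[φ4→H] = [1, 1, 2, 1]
r2 m[φ4→D] = [1, 5, 1, 1]
r2 m[φ5→A] = [3, 4, 4, 0]
r2 m[φ5→H] = [3, 3, 1, 0]
r2 m[φ6→A] = [0, 0, 1, 1]
r2 m[φ6→P] = [4, 0, 0, 2]
r2 m[A→φ0] = [4, 5, 6, 4]
r2 m[A→φ1] = [4, 5, 6, 8]
r2 m[A→φ5] = [2, 2, 3, 11]
r2 m[A→φ6] = [5, 6, 6, 10]
r2 m[P→φ1] = [4, 0, 0, 2]
r2 m[P→φ6] = [5, 1, 1, 1]
r2 m[H→φ2] = [6, 6, 4, 5]
r2 m[H→φ3] = [6, 6, 3, 3]
r2 m[H→φ4] = [7, 7, 2, 6]
r2 m[H→φ5] = [5, 5, 3, 7]
r2 m[M→φ0] = [0, 3, 2, 2]
r2 m[M→φ2] = [1, 4, 1, 3]
r2 m[D→φ4] = [0, 0, 0, 0]
r2 m[K→φ3] = [0, 0, 0, 0]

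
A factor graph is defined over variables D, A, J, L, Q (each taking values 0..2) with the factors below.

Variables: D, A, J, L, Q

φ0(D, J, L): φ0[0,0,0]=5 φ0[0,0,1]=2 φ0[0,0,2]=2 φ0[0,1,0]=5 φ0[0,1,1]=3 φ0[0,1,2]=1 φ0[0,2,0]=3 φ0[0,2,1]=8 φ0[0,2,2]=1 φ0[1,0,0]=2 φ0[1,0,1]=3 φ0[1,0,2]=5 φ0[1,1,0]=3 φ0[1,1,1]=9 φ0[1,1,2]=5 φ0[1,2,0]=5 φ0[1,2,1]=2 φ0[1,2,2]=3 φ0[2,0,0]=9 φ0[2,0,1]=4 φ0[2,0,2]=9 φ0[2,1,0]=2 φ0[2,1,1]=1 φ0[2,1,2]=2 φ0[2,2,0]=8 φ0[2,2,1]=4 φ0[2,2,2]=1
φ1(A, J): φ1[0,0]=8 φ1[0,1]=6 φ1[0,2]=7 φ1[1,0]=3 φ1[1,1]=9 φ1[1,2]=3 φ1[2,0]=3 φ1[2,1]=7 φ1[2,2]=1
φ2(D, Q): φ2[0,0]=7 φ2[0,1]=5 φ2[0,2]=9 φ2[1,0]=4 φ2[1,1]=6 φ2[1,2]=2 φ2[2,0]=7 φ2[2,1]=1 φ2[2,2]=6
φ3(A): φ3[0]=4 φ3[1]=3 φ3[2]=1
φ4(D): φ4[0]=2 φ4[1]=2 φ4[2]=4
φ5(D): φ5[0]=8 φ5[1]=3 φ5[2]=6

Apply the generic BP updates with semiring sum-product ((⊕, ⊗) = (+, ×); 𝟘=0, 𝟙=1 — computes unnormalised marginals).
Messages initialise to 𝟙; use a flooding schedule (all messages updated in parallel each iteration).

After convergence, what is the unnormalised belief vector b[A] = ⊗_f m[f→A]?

init: all messages = 𝟙 over 3 values
r1 m[φ0→D] = [30, 37, 40]
r1 m[φ0→J] = [41, 31, 35]
r1 m[φ0→L] = [42, 36, 29]
r1 m[φ1→A] = [21, 15, 11]
r1 m[φ1→J] = [14, 22, 11]
r1 m[φ2→D] = [21, 12, 14]
r1 m[φ2→Q] = [18, 12, 17]
r1 m[φ3→A] = [4, 3, 1]
r1 m[φ4→D] = [2, 2, 4]
r1 m[φ5→D] = [8, 3, 6]
r1 m[D→φ0] = [1, 1, 1]
r1 m[D→φ2] = [1, 1, 1]
r1 m[D→φ4] = [1, 1, 1]
r1 m[D→φ5] = [1, 1, 1]
r1 m[A→φ1] = [1, 1, 1]
r1 m[A→φ3] = [1, 1, 1]
r1 m[J→φ0] = [1, 1, 1]
r1 m[J→φ1] = [1, 1, 1]
r1 m[L→φ0] = [1, 1, 1]
r1 m[Q→φ2] = [1, 1, 1]
r2 m[φ0→D] = [30, 37, 40]
r2 m[φ0→J] = [41, 31, 35]
r2 m[φ0→L] = [42, 36, 29]
r2 m[φ1→A] = [21, 15, 11]
r2 m[φ1→J] = [14, 22, 11]
r2 m[φ2→D] = [21, 12, 14]
r2 m[φ2→Q] = [18, 12, 17]
r2 m[φ3→A] = [4, 3, 1]
r2 m[φ4→D] = [2, 2, 4]
r2 m[φ5→D] = [8, 3, 6]
r2 m[D→φ0] = [336, 72, 336]
r2 m[D→φ2] = [480, 222, 960]
r2 m[D→φ4] = [5040, 1332, 3360]
r2 m[D→φ5] = [1260, 888, 2240]
r2 m[A→φ1] = [4, 3, 1]
r2 m[A→φ3] = [21, 15, 11]
r2 m[J→φ0] = [14, 22, 11]
r2 m[J→φ1] = [41, 31, 35]
r2 m[L→φ0] = [1, 1, 1]
r2 m[Q→φ2] = [1, 1, 1]
r3 m[φ0→D] = [456, 624, 561]
r3 m[φ0→J] = [11136, 5928, 9120]
r3 m[φ0→L] = [168984, 121008, 96648]
r3 m[φ1→A] = [759, 507, 375]
r3 m[φ1→J] = [44, 58, 38]
r3 m[φ2→D] = [21, 12, 14]
r3 m[φ2→Q] = [10968, 4692, 10524]
r3 m[φ3→A] = [4, 3, 1]
r3 m[φ4→D] = [2, 2, 4]
r3 m[φ5→D] = [8, 3, 6]
r3 m[D→φ0] = [336, 72, 336]
r3 m[D→φ2] = [480, 222, 960]
r3 m[D→φ4] = [5040, 1332, 3360]
r3 m[D→φ5] = [1260, 888, 2240]
r3 m[A→φ1] = [4, 3, 1]
r3 m[A→φ3] = [21, 15, 11]
r3 m[J→φ0] = [14, 22, 11]
r3 m[J→φ1] = [41, 31, 35]
r3 m[L→φ0] = [1, 1, 1]
r3 m[Q→φ2] = [1, 1, 1]
r4 m[φ0→D] = [456, 624, 561]
r4 m[φ0→J] = [11136, 5928, 9120]
r4 m[φ0→L] = [168984, 121008, 96648]
r4 m[φ1→A] = [759, 507, 375]
r4 m[φ1→J] = [44, 58, 38]
r4 m[φ2→D] = [21, 12, 14]
r4 m[φ2→Q] = [10968, 4692, 10524]
r4 m[φ3→A] = [4, 3, 1]
r4 m[φ4→D] = [2, 2, 4]
r4 m[φ5→D] = [8, 3, 6]
r4 m[D→φ0] = [336, 72, 336]
r4 m[D→φ2] = [7296, 3744, 13464]
r4 m[D→φ4] = [76608, 22464, 47124]
r4 m[D→φ5] = [19152, 14976, 31416]
r4 m[A→φ1] = [4, 3, 1]
r4 m[A→φ3] = [759, 507, 375]
r4 m[J→φ0] = [44, 58, 38]
r4 m[J→φ1] = [11136, 5928, 9120]
r4 m[L→φ0] = [1, 1, 1]
r4 m[Q→φ2] = [1, 1, 1]
r5 m[φ0→D] = [1374, 1806, 1752]
r5 m[φ0→J] = [11136, 5928, 9120]
r5 m[φ0→L] = [516384, 372432, 291552]
r5 m[φ1→A] = [188496, 114120, 84024]
r5 m[φ1→J] = [44, 58, 38]
r5 m[φ2→D] = [21, 12, 14]
r5 m[φ2→Q] = [160296, 72408, 153936]
r5 m[φ3→A] = [4, 3, 1]
r5 m[φ4→D] = [2, 2, 4]
r5 m[φ5→D] = [8, 3, 6]
r5 m[D→φ0] = [336, 72, 336]
r5 m[D→φ2] = [7296, 3744, 13464]
r5 m[D→φ4] = [76608, 22464, 47124]
r5 m[D→φ5] = [19152, 14976, 31416]
r5 m[A→φ1] = [4, 3, 1]
r5 m[A→φ3] = [759, 507, 375]
r5 m[J→φ0] = [44, 58, 38]
r5 m[J→φ1] = [11136, 5928, 9120]
r5 m[L→φ0] = [1, 1, 1]
r5 m[Q→φ2] = [1, 1, 1]
r6 m[φ0→D] = [1374, 1806, 1752]
r6 m[φ0→J] = [11136, 5928, 9120]
r6 m[φ0→L] = [516384, 372432, 291552]
r6 m[φ1→A] = [188496, 114120, 84024]
r6 m[φ1→J] = [44, 58, 38]
r6 m[φ2→D] = [21, 12, 14]
r6 m[φ2→Q] = [160296, 72408, 153936]
r6 m[φ3→A] = [4, 3, 1]
r6 m[φ4→D] = [2, 2, 4]
r6 m[φ5→D] = [8, 3, 6]
r6 m[D→φ0] = [336, 72, 336]
r6 m[D→φ2] = [21984, 10836, 42048]
r6 m[D→φ4] = [230832, 65016, 147168]
r6 m[D→φ5] = [57708, 43344, 98112]
r6 m[A→φ1] = [4, 3, 1]
r6 m[A→φ3] = [188496, 114120, 84024]
r6 m[J→φ0] = [44, 58, 38]
r6 m[J→φ1] = [11136, 5928, 9120]
r6 m[L→φ0] = [1, 1, 1]
r6 m[Q→φ2] = [1, 1, 1]
r7 m[φ0→D] = [1374, 1806, 1752]
r7 m[φ0→J] = [11136, 5928, 9120]
r7 m[φ0→L] = [516384, 372432, 291552]
r7 m[φ1→A] = [188496, 114120, 84024]
r7 m[φ1→J] = [44, 58, 38]
r7 m[φ2→D] = [21, 12, 14]
r7 m[φ2→Q] = [491568, 216984, 471816]
r7 m[φ3→A] = [4, 3, 1]
r7 m[φ4→D] = [2, 2, 4]
r7 m[φ5→D] = [8, 3, 6]
r7 m[D→φ0] = [336, 72, 336]
r7 m[D→φ2] = [21984, 10836, 42048]
r7 m[D→φ4] = [230832, 65016, 147168]
r7 m[D→φ5] = [57708, 43344, 98112]
r7 m[A→φ1] = [4, 3, 1]
r7 m[A→φ3] = [188496, 114120, 84024]
r7 m[J→φ0] = [44, 58, 38]
r7 m[J→φ1] = [11136, 5928, 9120]
r7 m[L→φ0] = [1, 1, 1]
r7 m[Q→φ2] = [1, 1, 1]
r8 m[φ0→D] = [1374, 1806, 1752]
r8 m[φ0→J] = [11136, 5928, 9120]
r8 m[φ0→L] = [516384, 372432, 291552]
r8 m[φ1→A] = [188496, 114120, 84024]
r8 m[φ1→J] = [44, 58, 38]
r8 m[φ2→D] = [21, 12, 14]
r8 m[φ2→Q] = [491568, 216984, 471816]
r8 m[φ3→A] = [4, 3, 1]
r8 m[φ4→D] = [2, 2, 4]
r8 m[φ5→D] = [8, 3, 6]
r8 m[D→φ0] = [336, 72, 336]
r8 m[D→φ2] = [21984, 10836, 42048]
r8 m[D→φ4] = [230832, 65016, 147168]
r8 m[D→φ5] = [57708, 43344, 98112]
r8 m[A→φ1] = [4, 3, 1]
r8 m[A→φ3] = [188496, 114120, 84024]
r8 m[J→φ0] = [44, 58, 38]
r8 m[J→φ1] = [11136, 5928, 9120]
r8 m[L→φ0] = [1, 1, 1]
r8 m[Q→φ2] = [1, 1, 1]
fixed point reached at round 8
b[A] = ⊗ incoming = [753984, 342360, 84024]

b[A] = [753984, 342360, 84024]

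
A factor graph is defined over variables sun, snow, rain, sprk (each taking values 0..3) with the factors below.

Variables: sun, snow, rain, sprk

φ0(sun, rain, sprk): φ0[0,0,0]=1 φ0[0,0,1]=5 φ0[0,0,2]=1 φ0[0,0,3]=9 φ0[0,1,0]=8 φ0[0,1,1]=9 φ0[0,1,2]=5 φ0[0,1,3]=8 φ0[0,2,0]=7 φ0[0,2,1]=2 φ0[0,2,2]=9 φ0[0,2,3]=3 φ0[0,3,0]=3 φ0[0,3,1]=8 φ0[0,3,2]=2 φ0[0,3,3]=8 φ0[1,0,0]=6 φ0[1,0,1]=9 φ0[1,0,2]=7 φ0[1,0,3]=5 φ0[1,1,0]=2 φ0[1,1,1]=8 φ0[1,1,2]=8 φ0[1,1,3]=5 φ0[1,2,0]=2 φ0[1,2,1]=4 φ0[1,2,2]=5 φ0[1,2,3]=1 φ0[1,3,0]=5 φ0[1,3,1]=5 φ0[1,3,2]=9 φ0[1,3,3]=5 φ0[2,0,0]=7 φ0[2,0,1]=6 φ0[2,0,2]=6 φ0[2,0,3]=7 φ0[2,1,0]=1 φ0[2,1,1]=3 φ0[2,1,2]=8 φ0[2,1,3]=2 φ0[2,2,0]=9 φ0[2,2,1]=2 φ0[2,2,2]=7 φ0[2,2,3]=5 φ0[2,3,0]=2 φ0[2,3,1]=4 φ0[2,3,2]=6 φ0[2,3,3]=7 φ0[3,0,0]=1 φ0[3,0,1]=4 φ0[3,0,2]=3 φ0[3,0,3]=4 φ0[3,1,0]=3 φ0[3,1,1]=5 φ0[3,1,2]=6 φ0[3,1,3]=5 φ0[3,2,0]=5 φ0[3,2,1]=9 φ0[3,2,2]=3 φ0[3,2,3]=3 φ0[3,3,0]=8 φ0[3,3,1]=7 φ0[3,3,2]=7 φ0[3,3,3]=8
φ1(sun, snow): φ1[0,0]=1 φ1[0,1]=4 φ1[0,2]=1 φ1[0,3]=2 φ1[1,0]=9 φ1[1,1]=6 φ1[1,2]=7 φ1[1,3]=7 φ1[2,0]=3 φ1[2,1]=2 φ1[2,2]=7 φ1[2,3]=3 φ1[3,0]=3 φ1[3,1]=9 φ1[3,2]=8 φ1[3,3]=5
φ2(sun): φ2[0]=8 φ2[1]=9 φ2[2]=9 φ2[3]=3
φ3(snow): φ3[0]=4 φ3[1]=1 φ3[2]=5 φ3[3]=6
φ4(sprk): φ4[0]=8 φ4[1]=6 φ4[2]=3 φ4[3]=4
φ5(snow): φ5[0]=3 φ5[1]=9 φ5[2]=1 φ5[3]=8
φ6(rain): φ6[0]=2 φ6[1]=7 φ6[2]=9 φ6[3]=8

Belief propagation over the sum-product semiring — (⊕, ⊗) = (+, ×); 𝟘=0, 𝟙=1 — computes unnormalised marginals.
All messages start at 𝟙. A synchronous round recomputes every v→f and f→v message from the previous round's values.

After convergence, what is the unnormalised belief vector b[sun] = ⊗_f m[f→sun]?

init: all messages = 𝟙 over 4 values
r1 m[φ0→sun] = [88, 86, 82, 81]
r1 m[φ0→rain] = [81, 86, 76, 94]
r1 m[φ0→sprk] = [70, 90, 92, 85]
r1 m[φ1→sun] = [8, 29, 15, 25]
r1 m[φ1→snow] = [16, 21, 23, 17]
r1 m[φ2→sun] = [8, 9, 9, 3]
r1 m[φ3→snow] = [4, 1, 5, 6]
r1 m[φ4→sprk] = [8, 6, 3, 4]
r1 m[φ5→snow] = [3, 9, 1, 8]
r1 m[φ6→rain] = [2, 7, 9, 8]
r1 m[sun→φ0] = [1, 1, 1, 1]
r1 m[sun→φ1] = [1, 1, 1, 1]
r1 m[sun→φ2] = [1, 1, 1, 1]
r1 m[snow→φ1] = [1, 1, 1, 1]
r1 m[snow→φ3] = [1, 1, 1, 1]
r1 m[snow→φ5] = [1, 1, 1, 1]
r1 m[rain→φ0] = [1, 1, 1, 1]
r1 m[rain→φ6] = [1, 1, 1, 1]
r1 m[sprk→φ0] = [1, 1, 1, 1]
r1 m[sprk→φ4] = [1, 1, 1, 1]
r2 m[φ0→sun] = [88, 86, 82, 81]
r2 m[φ0→rain] = [81, 86, 76, 94]
r2 m[φ0→sprk] = [70, 90, 92, 85]
r2 m[φ1→sun] = [8, 29, 15, 25]
r2 m[φ1→snow] = [16, 21, 23, 17]
r2 m[φ2→sun] = [8, 9, 9, 3]
r2 m[φ3→snow] = [4, 1, 5, 6]
r2 m[φ4→sprk] = [8, 6, 3, 4]
r2 m[φ5→snow] = [3, 9, 1, 8]
r2 m[φ6→rain] = [2, 7, 9, 8]
r2 m[sun→φ0] = [64, 261, 135, 75]
r2 m[sun→φ1] = [704, 774, 738, 243]
r2 m[sun→φ2] = [704, 2494, 1230, 2025]
r2 m[snow→φ1] = [12, 9, 5, 48]
r2 m[snow→φ3] = [48, 189, 23, 136]
r2 m[snow→φ5] = [64, 21, 115, 102]
r2 m[rain→φ0] = [2, 7, 9, 8]
r2 m[rain→φ6] = [81, 86, 76, 94]
r2 m[sprk→φ0] = [8, 6, 3, 4]
r2 m[sprk→φ4] = [70, 90, 92, 85]
r3 m[φ0→sun] = [3152, 2509, 2495, 3065]
r3 m[φ0→rain] = [65156, 53478, 47747, 61112]
r3 m[φ0→sprk] = [57034, 73775, 91373, 62559]
r3 m[φ1→sun] = [149, 533, 233, 397]
r3 m[φ1→snow] = [10613, 11123, 13232, 10255]
r3 m[φ2→sun] = [8, 9, 9, 3]
r3 m[φ3→snow] = [4, 1, 5, 6]
r3 m[φ4→sprk] = [8, 6, 3, 4]
r3 m[φ5→snow] = [3, 9, 1, 8]
r3 m[φ6→rain] = [2, 7, 9, 8]
r3 m[sun→φ0] = [64, 261, 135, 75]
r3 m[sun→φ1] = [704, 774, 738, 243]
r3 m[sun→φ2] = [704, 2494, 1230, 2025]
r3 m[snow→φ1] = [12, 9, 5, 48]
r3 m[snow→φ3] = [48, 189, 23, 136]
r3 m[snow→φ5] = [64, 21, 115, 102]
r3 m[rain→φ0] = [2, 7, 9, 8]
r3 m[rain→φ6] = [81, 86, 76, 94]
r3 m[sprk→φ0] = [8, 6, 3, 4]
r3 m[sprk→φ4] = [70, 90, 92, 85]
r4 m[φ0→sun] = [3152, 2509, 2495, 3065]
r4 m[φ0→rain] = [65156, 53478, 47747, 61112]
r4 m[φ0→sprk] = [57034, 73775, 91373, 62559]
r4 m[φ1→sun] = [149, 533, 233, 397]
r4 m[φ1→snow] = [10613, 11123, 13232, 10255]
r4 m[φ2→sun] = [8, 9, 9, 3]
r4 m[φ3→snow] = [4, 1, 5, 6]
r4 m[φ4→sprk] = [8, 6, 3, 4]
r4 m[φ5→snow] = [3, 9, 1, 8]
r4 m[φ6→rain] = [2, 7, 9, 8]
r4 m[sun→φ0] = [1192, 4797, 2097, 1191]
r4 m[sun→φ1] = [25216, 22581, 22455, 9195]
r4 m[sun→φ2] = [469648, 1337297, 581335, 1216805]
r4 m[snow→φ1] = [12, 9, 5, 48]
r4 m[snow→φ3] = [31839, 100107, 13232, 82040]
r4 m[snow→φ5] = [42452, 11123, 66160, 61530]
r4 m[rain→φ0] = [2, 7, 9, 8]
r4 m[rain→φ6] = [65156, 53478, 47747, 61112]
r4 m[sprk→φ0] = [8, 6, 3, 4]
r4 m[sprk→φ4] = [57034, 73775, 91373, 62559]
r5 m[φ0→sun] = [3152, 2509, 2495, 3065]
r5 m[φ0→rain] = [1135028, 945954, 809657, 1062080]
r5 m[φ0→sprk] = [980446, 1292741, 1588151, 1077705]
r5 m[φ1→sun] = [149, 533, 233, 397]
r5 m[φ1→snow] = [323395, 364015, 414028, 321839]
r5 m[φ2→sun] = [8, 9, 9, 3]
r5 m[φ3→snow] = [4, 1, 5, 6]
r5 m[φ4→sprk] = [8, 6, 3, 4]
r5 m[φ5→snow] = [3, 9, 1, 8]
r5 m[φ6→rain] = [2, 7, 9, 8]
r5 m[sun→φ0] = [1192, 4797, 2097, 1191]
r5 m[sun→φ1] = [25216, 22581, 22455, 9195]
r5 m[sun→φ2] = [469648, 1337297, 581335, 1216805]
r5 m[snow→φ1] = [12, 9, 5, 48]
r5 m[snow→φ3] = [31839, 100107, 13232, 82040]
r5 m[snow→φ5] = [42452, 11123, 66160, 61530]
r5 m[rain→φ0] = [2, 7, 9, 8]
r5 m[rain→φ6] = [65156, 53478, 47747, 61112]
r5 m[sprk→φ0] = [8, 6, 3, 4]
r5 m[sprk→φ4] = [57034, 73775, 91373, 62559]
r6 m[φ0→sun] = [3152, 2509, 2495, 3065]
r6 m[φ0→rain] = [1135028, 945954, 809657, 1062080]
r6 m[φ0→sprk] = [980446, 1292741, 1588151, 1077705]
r6 m[φ1→sun] = [149, 533, 233, 397]
r6 m[φ1→snow] = [323395, 364015, 414028, 321839]
r6 m[φ2→sun] = [8, 9, 9, 3]
r6 m[φ3→snow] = [4, 1, 5, 6]
r6 m[φ4→sprk] = [8, 6, 3, 4]
r6 m[φ5→snow] = [3, 9, 1, 8]
r6 m[φ6→rain] = [2, 7, 9, 8]
r6 m[sun→φ0] = [1192, 4797, 2097, 1191]
r6 m[sun→φ1] = [25216, 22581, 22455, 9195]
r6 m[sun→φ2] = [469648, 1337297, 581335, 1216805]
r6 m[snow→φ1] = [12, 9, 5, 48]
r6 m[snow→φ3] = [970185, 3276135, 414028, 2574712]
r6 m[snow→φ5] = [1293580, 364015, 2070140, 1931034]
r6 m[rain→φ0] = [2, 7, 9, 8]
r6 m[rain→φ6] = [1135028, 945954, 809657, 1062080]
r6 m[sprk→φ0] = [8, 6, 3, 4]
r6 m[sprk→φ4] = [980446, 1292741, 1588151, 1077705]
r7 m[φ0→sun] = [3152, 2509, 2495, 3065]
r7 m[φ0→rain] = [1135028, 945954, 809657, 1062080]
r7 m[φ0→sprk] = [980446, 1292741, 1588151, 1077705]
r7 m[φ1→sun] = [149, 533, 233, 397]
r7 m[φ1→snow] = [323395, 364015, 414028, 321839]
r7 m[φ2→sun] = [8, 9, 9, 3]
r7 m[φ3→snow] = [4, 1, 5, 6]
r7 m[φ4→sprk] = [8, 6, 3, 4]
r7 m[φ5→snow] = [3, 9, 1, 8]
r7 m[φ6→rain] = [2, 7, 9, 8]
r7 m[sun→φ0] = [1192, 4797, 2097, 1191]
r7 m[sun→φ1] = [25216, 22581, 22455, 9195]
r7 m[sun→φ2] = [469648, 1337297, 581335, 1216805]
r7 m[snow→φ1] = [12, 9, 5, 48]
r7 m[snow→φ3] = [970185, 3276135, 414028, 2574712]
r7 m[snow→φ5] = [1293580, 364015, 2070140, 1931034]
r7 m[rain→φ0] = [2, 7, 9, 8]
r7 m[rain→φ6] = [1135028, 945954, 809657, 1062080]
r7 m[sprk→φ0] = [8, 6, 3, 4]
r7 m[sprk→φ4] = [980446, 1292741, 1588151, 1077705]
fixed point reached at round 7
b[sun] = ⊗ incoming = [3757184, 12035673, 5232015, 3650415]

b[sun] = [3757184, 12035673, 5232015, 3650415]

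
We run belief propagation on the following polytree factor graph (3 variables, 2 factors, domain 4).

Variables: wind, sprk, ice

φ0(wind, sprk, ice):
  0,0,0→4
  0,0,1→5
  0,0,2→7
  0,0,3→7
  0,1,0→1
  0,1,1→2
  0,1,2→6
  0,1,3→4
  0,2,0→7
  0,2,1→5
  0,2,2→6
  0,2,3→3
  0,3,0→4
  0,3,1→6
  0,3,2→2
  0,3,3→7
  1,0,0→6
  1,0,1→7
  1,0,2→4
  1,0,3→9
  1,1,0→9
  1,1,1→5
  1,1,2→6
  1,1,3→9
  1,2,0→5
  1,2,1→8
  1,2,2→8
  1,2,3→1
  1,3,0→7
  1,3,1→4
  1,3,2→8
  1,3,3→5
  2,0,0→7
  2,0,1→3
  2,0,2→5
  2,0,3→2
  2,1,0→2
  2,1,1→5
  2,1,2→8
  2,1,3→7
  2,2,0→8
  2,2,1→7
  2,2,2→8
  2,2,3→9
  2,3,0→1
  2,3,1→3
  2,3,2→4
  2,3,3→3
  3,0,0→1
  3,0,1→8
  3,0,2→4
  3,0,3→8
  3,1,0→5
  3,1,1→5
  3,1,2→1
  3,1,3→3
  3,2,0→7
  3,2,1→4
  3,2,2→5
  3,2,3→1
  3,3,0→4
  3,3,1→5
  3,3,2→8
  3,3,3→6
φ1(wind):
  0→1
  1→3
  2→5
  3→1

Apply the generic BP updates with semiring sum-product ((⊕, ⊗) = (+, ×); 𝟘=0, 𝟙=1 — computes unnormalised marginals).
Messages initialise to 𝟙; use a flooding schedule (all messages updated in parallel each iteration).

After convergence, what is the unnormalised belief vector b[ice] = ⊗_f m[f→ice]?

b[ice] = [204, 202, 242, 216]

init: all messages = 𝟙 over 4 values
r1 m[φ0→wind] = [76, 101, 82, 75]
r1 m[φ0→sprk] = [87, 78, 92, 77]
r1 m[φ0→ice] = [78, 82, 90, 84]
r1 m[φ1→wind] = [1, 3, 5, 1]
r1 m[wind→φ0] = [1, 1, 1, 1]
r1 m[wind→φ1] = [1, 1, 1, 1]
r1 m[sprk→φ0] = [1, 1, 1, 1]
r1 m[ice→φ0] = [1, 1, 1, 1]
r2 m[φ0→wind] = [76, 101, 82, 75]
r2 m[φ0→sprk] = [87, 78, 92, 77]
r2 m[φ0→ice] = [78, 82, 90, 84]
r2 m[φ1→wind] = [1, 3, 5, 1]
r2 m[wind→φ0] = [1, 3, 5, 1]
r2 m[wind→φ1] = [76, 101, 82, 75]
r2 m[sprk→φ0] = [1, 1, 1, 1]
r2 m[ice→φ0] = [1, 1, 1, 1]
r3 m[φ0→wind] = [76, 101, 82, 75]
r3 m[φ0→sprk] = [207, 224, 264, 169]
r3 m[φ0→ice] = [204, 202, 242, 216]
r3 m[φ1→wind] = [1, 3, 5, 1]
r3 m[wind→φ0] = [1, 3, 5, 1]
r3 m[wind→φ1] = [76, 101, 82, 75]
r3 m[sprk→φ0] = [1, 1, 1, 1]
r3 m[ice→φ0] = [1, 1, 1, 1]
r4 m[φ0→wind] = [76, 101, 82, 75]
r4 m[φ0→sprk] = [207, 224, 264, 169]
r4 m[φ0→ice] = [204, 202, 242, 216]
r4 m[φ1→wind] = [1, 3, 5, 1]
r4 m[wind→φ0] = [1, 3, 5, 1]
r4 m[wind→φ1] = [76, 101, 82, 75]
r4 m[sprk→φ0] = [1, 1, 1, 1]
r4 m[ice→φ0] = [1, 1, 1, 1]
fixed point reached at round 4
b[ice] = ⊗ incoming = [204, 202, 242, 216]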